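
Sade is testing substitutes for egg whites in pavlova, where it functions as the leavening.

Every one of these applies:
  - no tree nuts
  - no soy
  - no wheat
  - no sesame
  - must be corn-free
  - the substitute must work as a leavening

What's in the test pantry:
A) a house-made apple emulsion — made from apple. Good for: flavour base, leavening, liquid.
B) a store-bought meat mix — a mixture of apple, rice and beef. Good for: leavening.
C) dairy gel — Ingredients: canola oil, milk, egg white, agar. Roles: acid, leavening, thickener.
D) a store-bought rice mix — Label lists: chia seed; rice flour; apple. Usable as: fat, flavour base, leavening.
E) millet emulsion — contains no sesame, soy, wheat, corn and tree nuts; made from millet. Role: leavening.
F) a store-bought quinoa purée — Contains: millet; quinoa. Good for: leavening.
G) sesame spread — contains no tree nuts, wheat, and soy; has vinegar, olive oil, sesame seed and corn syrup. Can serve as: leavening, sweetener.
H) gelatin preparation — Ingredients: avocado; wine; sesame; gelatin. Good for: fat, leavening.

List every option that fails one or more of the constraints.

G, H

A: works as a leavening, no soy, no tree nuts — valid
B: nothing on the exclusion list — OK
C: all constraints satisfied — OK
D: works as a leavening, no corn, no sesame — OK
E: works as a leavening, no soy, no sesame — valid
F: only millet and quinoa; none excluded — OK
G: has corn syrup, so not corn-free; has sesame seed, so not sesame-free — out
H: has sesame, so not sesame-free — out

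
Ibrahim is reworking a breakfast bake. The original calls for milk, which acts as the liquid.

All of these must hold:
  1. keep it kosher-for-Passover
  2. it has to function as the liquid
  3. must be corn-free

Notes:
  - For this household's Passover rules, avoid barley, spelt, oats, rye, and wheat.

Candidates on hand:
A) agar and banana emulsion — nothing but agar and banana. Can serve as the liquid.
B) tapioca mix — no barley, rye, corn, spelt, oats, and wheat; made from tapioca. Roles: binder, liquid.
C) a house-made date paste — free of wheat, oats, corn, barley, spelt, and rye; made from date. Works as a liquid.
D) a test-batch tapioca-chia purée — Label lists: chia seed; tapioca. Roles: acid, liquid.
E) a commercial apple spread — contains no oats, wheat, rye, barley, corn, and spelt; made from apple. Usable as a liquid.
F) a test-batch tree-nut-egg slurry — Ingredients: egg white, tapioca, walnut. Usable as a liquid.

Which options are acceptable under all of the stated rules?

A: only agar and banana; none excluded — keep
B: kosher-for-Passover, no corn — OK
C: works as a liquid, no corn, kosher-for-Passover — OK
D: works as a liquid, no corn, kosher-for-Passover — keep
E: all constraints satisfied — keep
F: only egg white, walnut and tapioca; none excluded — OK

A, B, C, D, E, F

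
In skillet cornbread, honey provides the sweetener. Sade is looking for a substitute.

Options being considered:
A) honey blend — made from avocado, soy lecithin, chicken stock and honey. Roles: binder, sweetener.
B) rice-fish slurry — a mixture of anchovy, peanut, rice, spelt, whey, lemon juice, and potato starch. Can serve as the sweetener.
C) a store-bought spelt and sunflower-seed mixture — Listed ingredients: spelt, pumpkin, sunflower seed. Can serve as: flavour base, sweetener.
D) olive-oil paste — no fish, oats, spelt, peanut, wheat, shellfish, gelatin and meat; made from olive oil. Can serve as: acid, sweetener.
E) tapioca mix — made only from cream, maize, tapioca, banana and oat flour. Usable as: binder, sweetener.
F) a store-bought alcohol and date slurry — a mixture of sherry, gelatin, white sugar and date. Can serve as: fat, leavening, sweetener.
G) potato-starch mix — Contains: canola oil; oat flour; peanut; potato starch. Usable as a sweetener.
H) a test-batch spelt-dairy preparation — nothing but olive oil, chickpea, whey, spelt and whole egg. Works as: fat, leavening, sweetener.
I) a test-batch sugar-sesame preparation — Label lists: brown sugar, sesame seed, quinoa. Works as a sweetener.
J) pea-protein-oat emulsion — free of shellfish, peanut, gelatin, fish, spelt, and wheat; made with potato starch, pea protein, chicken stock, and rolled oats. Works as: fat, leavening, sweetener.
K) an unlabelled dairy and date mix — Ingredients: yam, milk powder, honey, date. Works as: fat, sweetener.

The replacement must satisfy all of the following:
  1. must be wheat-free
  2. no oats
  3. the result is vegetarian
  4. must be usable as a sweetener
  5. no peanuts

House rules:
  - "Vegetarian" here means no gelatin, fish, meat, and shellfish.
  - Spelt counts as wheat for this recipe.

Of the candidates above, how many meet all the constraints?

A: has chicken stock, so not vegetarian — out
B: has anchovy, so not vegetarian; has peanut, so not peanut-free (and 1 more) — reject
C: has spelt, so not wheat-free — no
D: wheat-free, no peanut — OK
E: has oat flour, so not oat-free — out
F: has gelatin, so not vegetarian — out
G: has peanut, so not peanut-free; has oat flour, so not oat-free — reject
H: has spelt, so not wheat-free — reject
I: only sesame seed, brown sugar and quinoa; none excluded — OK
J: has chicken stock, so not vegetarian; has rolled oats, so not oat-free — out
K: milk powder and honey etc. — none of it excluded — OK

3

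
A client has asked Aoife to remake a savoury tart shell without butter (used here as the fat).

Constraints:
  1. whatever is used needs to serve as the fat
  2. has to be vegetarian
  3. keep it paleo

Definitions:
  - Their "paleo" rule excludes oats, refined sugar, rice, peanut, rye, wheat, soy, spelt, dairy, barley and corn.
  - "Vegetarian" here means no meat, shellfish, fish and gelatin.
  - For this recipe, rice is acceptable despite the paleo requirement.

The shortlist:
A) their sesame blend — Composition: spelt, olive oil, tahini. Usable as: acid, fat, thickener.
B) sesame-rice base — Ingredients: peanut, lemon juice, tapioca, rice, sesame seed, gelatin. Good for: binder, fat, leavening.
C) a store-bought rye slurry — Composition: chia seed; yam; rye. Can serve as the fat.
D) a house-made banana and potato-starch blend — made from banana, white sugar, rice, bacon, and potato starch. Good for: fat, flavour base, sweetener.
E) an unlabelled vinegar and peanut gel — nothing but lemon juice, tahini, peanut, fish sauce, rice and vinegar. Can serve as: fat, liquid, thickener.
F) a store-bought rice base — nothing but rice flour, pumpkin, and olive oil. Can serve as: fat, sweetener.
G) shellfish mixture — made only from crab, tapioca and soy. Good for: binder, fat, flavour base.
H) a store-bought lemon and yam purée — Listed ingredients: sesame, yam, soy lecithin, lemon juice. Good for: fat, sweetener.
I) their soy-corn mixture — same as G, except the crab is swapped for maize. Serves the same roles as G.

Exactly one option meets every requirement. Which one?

F

A: has spelt, so not paleo — reject
B: has peanut, so not paleo; has gelatin, so not vegetarian — no
C: has rye, so not paleo — no
D: has white sugar, so not paleo; has bacon, so not vegetarian — out
E: has peanut, so not paleo; has fish sauce, so not vegetarian — no
F: rice is permitted under the paleo carve-out; nothing else excluded — keep
G: has soy, so not paleo; has crab, so not vegetarian — out
H: has soy lecithin, so not paleo — reject
I: has maize, so not paleo — out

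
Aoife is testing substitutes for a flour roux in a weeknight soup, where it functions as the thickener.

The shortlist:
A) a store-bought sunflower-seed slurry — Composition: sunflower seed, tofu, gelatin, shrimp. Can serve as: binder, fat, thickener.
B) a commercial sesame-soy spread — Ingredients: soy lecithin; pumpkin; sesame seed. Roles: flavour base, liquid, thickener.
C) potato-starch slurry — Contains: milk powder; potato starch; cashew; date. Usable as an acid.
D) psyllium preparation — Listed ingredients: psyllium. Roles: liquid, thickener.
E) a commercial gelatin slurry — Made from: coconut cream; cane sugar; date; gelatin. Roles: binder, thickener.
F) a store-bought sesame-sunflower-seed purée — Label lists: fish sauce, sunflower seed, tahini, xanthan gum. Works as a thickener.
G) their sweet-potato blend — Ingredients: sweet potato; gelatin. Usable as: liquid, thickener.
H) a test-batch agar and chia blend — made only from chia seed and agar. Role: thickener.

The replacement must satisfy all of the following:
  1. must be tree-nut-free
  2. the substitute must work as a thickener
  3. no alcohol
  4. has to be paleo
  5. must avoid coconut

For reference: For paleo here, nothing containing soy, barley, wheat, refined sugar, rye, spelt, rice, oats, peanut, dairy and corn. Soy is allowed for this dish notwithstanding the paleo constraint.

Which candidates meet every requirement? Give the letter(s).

A: soy is permitted under the paleo carve-out; nothing else excluded — OK
B: soy is permitted under the paleo carve-out; nothing else excluded — OK
C: not usable as a thickener; has milk powder, so not paleo (and 1 more) — no
D: every rule checks out — keep
E: has cane sugar, so not paleo; has coconut cream, so not coconut-free — no
F: fish sauce and tahini etc. — none of it excluded — OK
G: only gelatin and sweet potato; none excluded — keep
H: all constraints satisfied — valid

A, B, D, F, G, H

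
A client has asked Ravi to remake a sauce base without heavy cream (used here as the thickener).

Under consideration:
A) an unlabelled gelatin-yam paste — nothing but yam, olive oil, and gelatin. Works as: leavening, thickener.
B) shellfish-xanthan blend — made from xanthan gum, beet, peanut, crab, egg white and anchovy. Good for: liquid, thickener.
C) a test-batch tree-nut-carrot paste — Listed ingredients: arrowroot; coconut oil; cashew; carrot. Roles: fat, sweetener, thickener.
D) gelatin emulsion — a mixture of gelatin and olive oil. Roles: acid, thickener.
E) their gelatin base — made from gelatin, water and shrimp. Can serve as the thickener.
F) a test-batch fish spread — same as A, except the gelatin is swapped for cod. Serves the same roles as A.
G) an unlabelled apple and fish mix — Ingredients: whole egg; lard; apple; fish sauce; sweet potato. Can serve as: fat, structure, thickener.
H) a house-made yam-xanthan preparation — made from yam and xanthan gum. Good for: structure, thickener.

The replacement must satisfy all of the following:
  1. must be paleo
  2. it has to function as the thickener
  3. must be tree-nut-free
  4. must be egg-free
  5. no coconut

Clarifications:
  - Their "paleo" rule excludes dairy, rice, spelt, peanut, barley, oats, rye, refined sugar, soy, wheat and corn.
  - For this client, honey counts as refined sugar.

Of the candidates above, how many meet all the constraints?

5

A: only gelatin, olive oil, and yam; none excluded — keep
B: has peanut, so not paleo; has egg white, so not egg-free — out
C: has cashew, so not tree-nut-free; has coconut oil, so not coconut-free — no
D: works as a thickener, no coconut, paleo — valid
E: only gelatin, shrimp, and water; none excluded — keep
F: all constraints satisfied — valid
G: has whole egg, so not egg-free — no
H: works as a thickener, paleo, no egg — OK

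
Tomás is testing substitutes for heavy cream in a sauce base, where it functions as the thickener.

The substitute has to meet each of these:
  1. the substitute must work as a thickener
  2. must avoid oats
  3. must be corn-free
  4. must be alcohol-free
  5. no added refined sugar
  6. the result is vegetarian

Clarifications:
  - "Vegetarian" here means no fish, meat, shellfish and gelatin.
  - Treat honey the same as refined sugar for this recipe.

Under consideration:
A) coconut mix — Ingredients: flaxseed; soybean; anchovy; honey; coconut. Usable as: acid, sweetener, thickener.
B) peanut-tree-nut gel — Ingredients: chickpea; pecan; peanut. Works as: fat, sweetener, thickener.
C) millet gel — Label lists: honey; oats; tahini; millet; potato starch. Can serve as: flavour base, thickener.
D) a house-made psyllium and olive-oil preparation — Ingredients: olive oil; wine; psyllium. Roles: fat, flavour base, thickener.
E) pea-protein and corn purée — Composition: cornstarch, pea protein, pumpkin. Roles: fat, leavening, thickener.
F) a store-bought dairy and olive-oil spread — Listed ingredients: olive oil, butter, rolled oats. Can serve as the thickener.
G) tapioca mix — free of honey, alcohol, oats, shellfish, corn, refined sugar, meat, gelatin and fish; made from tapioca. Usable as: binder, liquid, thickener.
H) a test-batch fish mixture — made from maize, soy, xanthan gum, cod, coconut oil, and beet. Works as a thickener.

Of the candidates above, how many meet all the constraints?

A: has anchovy, so not vegetarian; has honey, so not no-added-sugar — reject
B: every rule checks out — keep
C: has honey, so not no-added-sugar; has oats, so not oat-free — out
D: has wine, so not alcohol-free — reject
E: has cornstarch, so not corn-free — no
F: has rolled oats, so not oat-free — reject
G: no oats, no corn — OK
H: has cod, so not vegetarian; has maize, so not corn-free — out

2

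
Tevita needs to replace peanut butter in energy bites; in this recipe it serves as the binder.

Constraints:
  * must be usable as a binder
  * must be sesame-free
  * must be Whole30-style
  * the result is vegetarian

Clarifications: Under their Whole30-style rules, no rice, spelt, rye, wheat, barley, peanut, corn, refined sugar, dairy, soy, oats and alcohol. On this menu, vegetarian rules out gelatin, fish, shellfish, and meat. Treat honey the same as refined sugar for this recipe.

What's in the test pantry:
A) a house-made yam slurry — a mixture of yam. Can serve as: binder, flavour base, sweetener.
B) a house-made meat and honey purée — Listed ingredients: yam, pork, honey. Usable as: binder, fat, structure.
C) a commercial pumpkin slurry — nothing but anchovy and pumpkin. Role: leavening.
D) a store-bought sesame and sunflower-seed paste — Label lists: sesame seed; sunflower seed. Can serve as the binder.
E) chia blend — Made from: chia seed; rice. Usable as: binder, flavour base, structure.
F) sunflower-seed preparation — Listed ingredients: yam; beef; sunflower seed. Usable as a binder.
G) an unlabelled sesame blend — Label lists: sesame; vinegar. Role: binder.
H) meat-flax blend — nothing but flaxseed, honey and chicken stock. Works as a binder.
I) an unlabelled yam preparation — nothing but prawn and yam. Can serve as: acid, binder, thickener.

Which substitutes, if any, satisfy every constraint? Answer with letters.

A: only yam; none excluded — OK
B: has honey, so not Whole30-style; has pork, so not vegetarian — reject
C: not usable as a binder; has anchovy, so not vegetarian — no
D: has sesame seed, so not sesame-free — reject
E: has rice, so not Whole30-style — out
F: has beef, so not vegetarian — reject
G: has sesame, so not sesame-free — no
H: has honey, so not Whole30-style; has chicken stock, so not vegetarian — out
I: has prawn, so not vegetarian — reject

A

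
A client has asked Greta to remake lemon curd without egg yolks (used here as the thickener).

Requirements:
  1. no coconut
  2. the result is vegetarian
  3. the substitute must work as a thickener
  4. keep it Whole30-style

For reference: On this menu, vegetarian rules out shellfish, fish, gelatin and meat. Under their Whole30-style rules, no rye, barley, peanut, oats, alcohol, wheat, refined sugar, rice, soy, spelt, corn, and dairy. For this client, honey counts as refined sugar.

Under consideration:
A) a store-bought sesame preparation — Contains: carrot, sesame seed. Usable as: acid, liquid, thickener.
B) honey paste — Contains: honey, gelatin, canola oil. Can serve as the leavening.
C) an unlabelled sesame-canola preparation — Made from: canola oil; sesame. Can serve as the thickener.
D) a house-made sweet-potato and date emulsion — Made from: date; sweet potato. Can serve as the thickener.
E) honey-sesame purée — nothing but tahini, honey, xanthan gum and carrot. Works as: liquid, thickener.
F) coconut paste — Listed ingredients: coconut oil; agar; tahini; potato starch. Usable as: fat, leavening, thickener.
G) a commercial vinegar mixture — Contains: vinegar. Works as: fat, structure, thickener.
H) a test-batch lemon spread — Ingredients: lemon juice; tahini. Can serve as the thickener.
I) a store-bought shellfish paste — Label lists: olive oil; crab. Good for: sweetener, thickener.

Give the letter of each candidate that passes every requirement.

A, C, D, G, H

A: works as a thickener, vegetarian, no coconut — OK
B: not usable as a thickener; has gelatin, so not vegetarian (and 1 more) — no
C: every rule checks out — OK
D: only sweet potato and date; none excluded — keep
E: has honey, so not Whole30-style — reject
F: has coconut oil, so not coconut-free — out
G: all constraints satisfied — OK
H: only tahini and lemon juice; none excluded — valid
I: has crab, so not vegetarian — no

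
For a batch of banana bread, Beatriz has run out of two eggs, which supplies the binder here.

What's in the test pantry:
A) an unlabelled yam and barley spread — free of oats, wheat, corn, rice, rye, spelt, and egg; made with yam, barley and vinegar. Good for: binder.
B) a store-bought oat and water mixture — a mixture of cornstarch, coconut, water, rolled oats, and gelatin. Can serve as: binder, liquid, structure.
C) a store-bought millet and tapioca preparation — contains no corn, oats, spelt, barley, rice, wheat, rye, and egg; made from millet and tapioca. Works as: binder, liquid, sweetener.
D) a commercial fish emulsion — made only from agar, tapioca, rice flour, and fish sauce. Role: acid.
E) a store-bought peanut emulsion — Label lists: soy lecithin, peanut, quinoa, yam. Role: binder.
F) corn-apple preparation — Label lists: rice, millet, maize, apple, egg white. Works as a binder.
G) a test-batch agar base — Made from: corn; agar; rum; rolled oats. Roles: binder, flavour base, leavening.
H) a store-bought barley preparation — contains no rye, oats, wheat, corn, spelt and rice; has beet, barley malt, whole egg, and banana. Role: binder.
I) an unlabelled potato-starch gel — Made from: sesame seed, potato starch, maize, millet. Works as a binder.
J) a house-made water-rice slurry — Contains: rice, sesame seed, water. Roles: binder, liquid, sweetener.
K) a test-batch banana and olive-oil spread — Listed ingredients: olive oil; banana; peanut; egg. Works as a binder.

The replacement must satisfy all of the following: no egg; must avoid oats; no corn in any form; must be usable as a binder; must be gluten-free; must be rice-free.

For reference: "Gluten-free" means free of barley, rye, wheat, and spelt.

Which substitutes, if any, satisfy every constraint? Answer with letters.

A: has barley, so not gluten-free — reject
B: has cornstarch, so not corn-free; has rolled oats, so not oat-free — no
C: works as a binder, gluten-free, no egg — valid
D: not usable as a binder; has rice flour, so not rice-free — reject
E: peanut and soy lecithin etc. — none of it excluded — keep
F: has maize, so not corn-free; has rice, so not rice-free (and 1 more) — out
G: has corn, so not corn-free; has rolled oats, so not oat-free — out
H: has barley malt, so not gluten-free; has whole egg, so not egg-free — no
I: has maize, so not corn-free — reject
J: has rice, so not rice-free — reject
K: has egg, so not egg-free — reject

C, E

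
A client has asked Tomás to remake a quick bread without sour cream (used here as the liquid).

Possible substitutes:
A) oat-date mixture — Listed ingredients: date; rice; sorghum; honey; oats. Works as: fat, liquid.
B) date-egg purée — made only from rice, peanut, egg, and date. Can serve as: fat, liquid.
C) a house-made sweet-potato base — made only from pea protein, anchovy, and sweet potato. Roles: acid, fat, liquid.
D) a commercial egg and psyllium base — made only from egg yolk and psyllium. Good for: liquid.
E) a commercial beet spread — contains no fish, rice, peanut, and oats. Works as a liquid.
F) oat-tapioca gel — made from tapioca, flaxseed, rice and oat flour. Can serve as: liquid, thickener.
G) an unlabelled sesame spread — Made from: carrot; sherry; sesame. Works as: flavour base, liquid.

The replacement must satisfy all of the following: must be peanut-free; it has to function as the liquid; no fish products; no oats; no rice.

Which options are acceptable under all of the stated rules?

A: has rice, so not rice-free; has oats, so not oat-free — out
B: has rice, so not rice-free; has peanut, so not peanut-free — no
C: has anchovy, so not fish-free — out
D: only egg yolk and psyllium; none excluded — OK
E: every rule checks out — valid
F: has rice, so not rice-free; has oat flour, so not oat-free — reject
G: works as a liquid, no peanut, no fish — OK

D, E, G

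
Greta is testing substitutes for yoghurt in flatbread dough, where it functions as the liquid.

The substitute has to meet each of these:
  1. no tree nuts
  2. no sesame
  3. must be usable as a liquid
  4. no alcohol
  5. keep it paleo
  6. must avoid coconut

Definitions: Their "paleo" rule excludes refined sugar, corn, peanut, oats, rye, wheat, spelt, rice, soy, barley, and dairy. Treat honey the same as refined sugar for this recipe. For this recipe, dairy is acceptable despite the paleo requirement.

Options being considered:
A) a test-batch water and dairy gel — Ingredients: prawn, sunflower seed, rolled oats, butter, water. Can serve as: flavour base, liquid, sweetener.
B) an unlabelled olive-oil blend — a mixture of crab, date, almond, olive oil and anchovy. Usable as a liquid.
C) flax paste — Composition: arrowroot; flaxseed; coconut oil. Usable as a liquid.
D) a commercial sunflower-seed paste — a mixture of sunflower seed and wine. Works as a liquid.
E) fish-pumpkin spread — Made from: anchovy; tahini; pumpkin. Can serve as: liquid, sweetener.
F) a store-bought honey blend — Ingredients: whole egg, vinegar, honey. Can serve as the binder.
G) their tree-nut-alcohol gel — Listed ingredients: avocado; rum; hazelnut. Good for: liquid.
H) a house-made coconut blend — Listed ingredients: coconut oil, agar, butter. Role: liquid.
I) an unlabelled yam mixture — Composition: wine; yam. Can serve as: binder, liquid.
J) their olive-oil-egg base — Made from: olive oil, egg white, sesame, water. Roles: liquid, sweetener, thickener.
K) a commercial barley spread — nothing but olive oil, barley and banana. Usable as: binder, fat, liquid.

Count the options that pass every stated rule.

0

A: has rolled oats, so not paleo — no
B: has almond, so not tree-nut-free — out
C: has coconut oil, so not coconut-free — out
D: has wine, so not alcohol-free — reject
E: has tahini, so not sesame-free — out
F: not usable as a liquid; has honey, so not paleo — reject
G: has hazelnut, so not tree-nut-free; has rum, so not alcohol-free — out
H: has coconut oil, so not coconut-free — no
I: has wine, so not alcohol-free — reject
J: has sesame, so not sesame-free — out
K: has barley, so not paleo — out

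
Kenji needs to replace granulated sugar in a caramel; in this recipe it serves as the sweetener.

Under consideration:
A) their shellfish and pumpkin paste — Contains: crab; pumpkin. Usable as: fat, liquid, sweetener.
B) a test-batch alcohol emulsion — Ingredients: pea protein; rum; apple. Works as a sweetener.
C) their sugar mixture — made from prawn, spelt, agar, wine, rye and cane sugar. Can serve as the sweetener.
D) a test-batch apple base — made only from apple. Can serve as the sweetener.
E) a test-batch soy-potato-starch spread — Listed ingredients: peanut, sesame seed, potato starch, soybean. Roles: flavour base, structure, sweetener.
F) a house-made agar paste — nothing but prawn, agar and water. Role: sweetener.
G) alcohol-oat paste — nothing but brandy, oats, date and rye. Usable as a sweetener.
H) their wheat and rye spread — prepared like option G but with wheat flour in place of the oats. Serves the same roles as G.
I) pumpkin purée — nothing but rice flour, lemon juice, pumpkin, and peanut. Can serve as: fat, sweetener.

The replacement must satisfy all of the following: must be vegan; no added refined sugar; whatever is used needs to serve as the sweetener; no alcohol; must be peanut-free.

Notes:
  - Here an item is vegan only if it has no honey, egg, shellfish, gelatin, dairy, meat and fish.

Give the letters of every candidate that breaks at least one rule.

A, B, C, E, F, G, H, I

A: has crab, so not vegan — out
B: has rum, so not alcohol-free — no
C: has prawn, so not vegan; has wine, so not alcohol-free (and 1 more) — reject
D: all constraints satisfied — valid
E: has peanut, so not peanut-free — out
F: has prawn, so not vegan — reject
G: has brandy, so not alcohol-free — reject
H: has brandy, so not alcohol-free — out
I: has peanut, so not peanut-free — reject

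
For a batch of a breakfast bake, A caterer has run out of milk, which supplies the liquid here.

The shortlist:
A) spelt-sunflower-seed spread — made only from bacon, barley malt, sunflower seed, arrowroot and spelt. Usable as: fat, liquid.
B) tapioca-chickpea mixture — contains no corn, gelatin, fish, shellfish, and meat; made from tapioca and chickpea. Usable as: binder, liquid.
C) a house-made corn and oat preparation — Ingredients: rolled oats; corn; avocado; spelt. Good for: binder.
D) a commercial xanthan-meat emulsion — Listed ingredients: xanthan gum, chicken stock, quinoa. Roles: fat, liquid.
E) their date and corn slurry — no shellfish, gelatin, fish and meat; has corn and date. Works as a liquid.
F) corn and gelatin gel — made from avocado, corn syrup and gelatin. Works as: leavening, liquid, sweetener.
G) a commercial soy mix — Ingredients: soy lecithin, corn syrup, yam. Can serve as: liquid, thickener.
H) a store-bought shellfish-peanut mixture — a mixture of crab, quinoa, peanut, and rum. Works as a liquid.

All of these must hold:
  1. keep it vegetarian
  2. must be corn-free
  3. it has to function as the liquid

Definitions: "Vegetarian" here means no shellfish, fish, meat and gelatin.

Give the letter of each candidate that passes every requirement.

A: has bacon, so not vegetarian — no
B: nothing on the exclusion list — keep
C: not usable as a liquid; has corn, so not corn-free — no
D: has chicken stock, so not vegetarian — no
E: has corn, so not corn-free — reject
F: has gelatin, so not vegetarian; has corn syrup, so not corn-free — reject
G: has corn syrup, so not corn-free — out
H: has crab, so not vegetarian — no

B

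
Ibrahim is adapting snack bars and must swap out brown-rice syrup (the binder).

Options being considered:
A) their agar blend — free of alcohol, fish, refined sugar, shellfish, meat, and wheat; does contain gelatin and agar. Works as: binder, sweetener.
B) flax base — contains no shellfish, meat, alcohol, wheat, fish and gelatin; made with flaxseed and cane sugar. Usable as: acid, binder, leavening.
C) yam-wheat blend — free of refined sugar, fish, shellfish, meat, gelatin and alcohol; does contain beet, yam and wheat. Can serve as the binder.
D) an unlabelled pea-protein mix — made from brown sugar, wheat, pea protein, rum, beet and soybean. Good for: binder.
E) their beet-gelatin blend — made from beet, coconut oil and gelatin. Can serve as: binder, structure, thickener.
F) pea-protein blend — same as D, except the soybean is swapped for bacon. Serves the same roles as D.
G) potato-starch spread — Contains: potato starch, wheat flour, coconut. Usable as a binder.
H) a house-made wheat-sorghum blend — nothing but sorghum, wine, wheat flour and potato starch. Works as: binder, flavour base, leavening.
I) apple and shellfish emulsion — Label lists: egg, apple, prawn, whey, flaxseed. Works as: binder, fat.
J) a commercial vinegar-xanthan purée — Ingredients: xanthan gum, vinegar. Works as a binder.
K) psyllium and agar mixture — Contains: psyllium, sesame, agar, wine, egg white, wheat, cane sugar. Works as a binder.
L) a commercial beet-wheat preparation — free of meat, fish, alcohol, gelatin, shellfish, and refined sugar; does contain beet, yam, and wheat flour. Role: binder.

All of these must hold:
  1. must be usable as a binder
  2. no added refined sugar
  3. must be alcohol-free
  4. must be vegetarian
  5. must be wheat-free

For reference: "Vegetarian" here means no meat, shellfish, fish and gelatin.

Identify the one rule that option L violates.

wheat-free

usable as a binder: satisfied
vegetarian: satisfied
no-added-sugar: satisfied
wheat-free: has wheat flour — fails
alcohol-free: satisfied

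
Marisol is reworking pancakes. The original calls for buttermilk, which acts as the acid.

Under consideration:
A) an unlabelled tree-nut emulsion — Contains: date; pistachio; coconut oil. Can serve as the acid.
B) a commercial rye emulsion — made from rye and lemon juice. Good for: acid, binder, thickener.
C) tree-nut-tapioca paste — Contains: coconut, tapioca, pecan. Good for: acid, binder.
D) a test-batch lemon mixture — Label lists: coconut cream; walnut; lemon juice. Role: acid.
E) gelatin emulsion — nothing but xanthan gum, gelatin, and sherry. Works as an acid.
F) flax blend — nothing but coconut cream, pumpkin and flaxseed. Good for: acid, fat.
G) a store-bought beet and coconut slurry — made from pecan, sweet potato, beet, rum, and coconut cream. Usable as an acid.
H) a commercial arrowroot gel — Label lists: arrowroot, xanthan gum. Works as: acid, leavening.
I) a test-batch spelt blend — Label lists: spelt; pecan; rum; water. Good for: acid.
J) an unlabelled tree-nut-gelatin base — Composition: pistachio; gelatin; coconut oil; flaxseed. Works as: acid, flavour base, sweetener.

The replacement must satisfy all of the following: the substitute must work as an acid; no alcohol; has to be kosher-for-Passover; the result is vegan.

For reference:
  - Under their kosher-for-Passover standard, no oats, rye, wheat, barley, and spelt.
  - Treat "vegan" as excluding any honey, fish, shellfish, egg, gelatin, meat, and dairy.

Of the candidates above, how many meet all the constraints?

5

A: only coconut oil, pistachio and date; none excluded — keep
B: has rye, so not kosher-for-Passover — no
C: only coconut, pecan, and tapioca; none excluded — keep
D: only coconut cream, walnut, and lemon juice; none excluded — valid
E: has gelatin, so not vegan; has sherry, so not alcohol-free — reject
F: only coconut cream, pumpkin, and flaxseed; none excluded — valid
G: has rum, so not alcohol-free — out
H: nothing on the exclusion list — valid
I: has spelt, so not kosher-for-Passover; has rum, so not alcohol-free — out
J: has gelatin, so not vegan — no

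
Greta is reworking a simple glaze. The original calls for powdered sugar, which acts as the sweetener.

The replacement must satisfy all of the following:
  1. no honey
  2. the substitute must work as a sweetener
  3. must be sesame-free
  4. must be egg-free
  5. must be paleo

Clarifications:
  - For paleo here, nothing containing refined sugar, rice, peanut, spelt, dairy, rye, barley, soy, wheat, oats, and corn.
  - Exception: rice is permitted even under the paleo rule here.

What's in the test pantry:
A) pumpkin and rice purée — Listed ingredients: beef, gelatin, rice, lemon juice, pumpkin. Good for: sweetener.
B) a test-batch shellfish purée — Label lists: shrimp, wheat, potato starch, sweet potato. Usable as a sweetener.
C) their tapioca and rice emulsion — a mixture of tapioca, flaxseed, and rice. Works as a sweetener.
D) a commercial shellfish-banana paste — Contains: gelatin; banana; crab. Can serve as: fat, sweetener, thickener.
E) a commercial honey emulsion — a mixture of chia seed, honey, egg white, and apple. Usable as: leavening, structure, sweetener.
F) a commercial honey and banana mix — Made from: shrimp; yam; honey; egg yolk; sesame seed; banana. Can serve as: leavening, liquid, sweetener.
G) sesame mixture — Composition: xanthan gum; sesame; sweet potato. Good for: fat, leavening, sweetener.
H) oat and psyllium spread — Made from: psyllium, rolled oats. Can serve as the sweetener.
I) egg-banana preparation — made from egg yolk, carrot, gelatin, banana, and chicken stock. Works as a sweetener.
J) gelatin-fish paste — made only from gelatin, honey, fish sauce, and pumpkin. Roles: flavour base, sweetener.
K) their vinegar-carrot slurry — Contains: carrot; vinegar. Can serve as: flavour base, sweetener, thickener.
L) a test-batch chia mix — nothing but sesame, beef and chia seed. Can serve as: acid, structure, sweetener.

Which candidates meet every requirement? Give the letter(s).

A: rice is permitted under the paleo carve-out; nothing else excluded — valid
B: has wheat, so not paleo — no
C: rice is permitted under the paleo carve-out; nothing else excluded — OK
D: works as a sweetener, no sesame, no egg — valid
E: has egg white, so not egg-free; has honey, so not honey-free — out
F: has egg yolk, so not egg-free; has honey, so not honey-free (and 1 more) — out
G: has sesame, so not sesame-free — out
H: has rolled oats, so not paleo — reject
I: has egg yolk, so not egg-free — reject
J: has honey, so not honey-free — reject
K: works as a sweetener, no egg, paleo — keep
L: has sesame, so not sesame-free — no

A, C, D, K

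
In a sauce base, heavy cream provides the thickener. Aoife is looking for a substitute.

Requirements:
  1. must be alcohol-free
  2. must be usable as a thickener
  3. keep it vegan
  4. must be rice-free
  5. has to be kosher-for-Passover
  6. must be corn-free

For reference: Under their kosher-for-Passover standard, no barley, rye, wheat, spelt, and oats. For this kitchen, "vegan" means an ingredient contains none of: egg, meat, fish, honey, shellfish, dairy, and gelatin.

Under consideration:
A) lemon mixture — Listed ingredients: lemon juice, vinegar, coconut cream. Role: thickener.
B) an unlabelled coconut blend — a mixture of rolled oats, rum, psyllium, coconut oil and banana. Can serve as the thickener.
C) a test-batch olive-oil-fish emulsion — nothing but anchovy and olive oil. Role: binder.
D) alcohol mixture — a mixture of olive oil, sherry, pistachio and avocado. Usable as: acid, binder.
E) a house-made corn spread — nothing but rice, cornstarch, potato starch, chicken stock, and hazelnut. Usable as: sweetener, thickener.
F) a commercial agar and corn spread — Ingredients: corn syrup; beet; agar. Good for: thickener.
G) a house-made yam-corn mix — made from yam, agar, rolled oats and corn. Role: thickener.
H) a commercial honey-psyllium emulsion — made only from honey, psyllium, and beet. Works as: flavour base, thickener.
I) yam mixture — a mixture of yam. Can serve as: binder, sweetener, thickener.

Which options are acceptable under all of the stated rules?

A, I

A: every rule checks out — keep
B: has rolled oats, so not kosher-for-Passover; has rum, so not alcohol-free — reject
C: not usable as a thickener; has anchovy, so not vegan — reject
D: not usable as a thickener; has sherry, so not alcohol-free — reject
E: has chicken stock, so not vegan; has rice, so not rice-free (and 1 more) — out
F: has corn syrup, so not corn-free — reject
G: has rolled oats, so not kosher-for-Passover; has corn, so not corn-free — reject
H: has honey, so not vegan — reject
I: no corn, vegan — keep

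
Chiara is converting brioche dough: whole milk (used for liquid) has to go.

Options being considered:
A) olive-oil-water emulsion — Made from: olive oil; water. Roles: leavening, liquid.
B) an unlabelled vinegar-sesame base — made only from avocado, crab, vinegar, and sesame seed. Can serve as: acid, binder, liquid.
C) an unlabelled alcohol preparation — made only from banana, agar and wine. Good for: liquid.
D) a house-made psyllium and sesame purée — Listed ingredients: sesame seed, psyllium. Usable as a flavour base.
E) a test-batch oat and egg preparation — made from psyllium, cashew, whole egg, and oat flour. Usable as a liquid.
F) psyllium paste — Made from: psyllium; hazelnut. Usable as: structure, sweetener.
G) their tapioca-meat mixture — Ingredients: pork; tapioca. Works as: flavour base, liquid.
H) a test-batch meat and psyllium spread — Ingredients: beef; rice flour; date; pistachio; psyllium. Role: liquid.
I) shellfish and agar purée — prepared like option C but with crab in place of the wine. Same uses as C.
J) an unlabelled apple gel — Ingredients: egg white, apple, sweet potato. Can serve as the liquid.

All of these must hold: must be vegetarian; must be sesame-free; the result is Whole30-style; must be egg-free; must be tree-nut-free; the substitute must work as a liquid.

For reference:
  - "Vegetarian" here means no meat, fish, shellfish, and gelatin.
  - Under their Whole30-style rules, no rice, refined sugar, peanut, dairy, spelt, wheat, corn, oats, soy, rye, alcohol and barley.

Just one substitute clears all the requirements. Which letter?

A

A: nothing on the exclusion list — OK
B: has crab, so not vegetarian; has sesame seed, so not sesame-free — reject
C: has wine, so not Whole30-style — no
D: not usable as a liquid; has sesame seed, so not sesame-free — no
E: has oat flour, so not Whole30-style; has whole egg, so not egg-free (and 1 more) — no
F: not usable as a liquid; has hazelnut, so not tree-nut-free — out
G: has pork, so not vegetarian — reject
H: has beef, so not vegetarian; has rice flour, so not Whole30-style (and 1 more) — out
I: has crab, so not vegetarian — reject
J: has egg white, so not egg-free — out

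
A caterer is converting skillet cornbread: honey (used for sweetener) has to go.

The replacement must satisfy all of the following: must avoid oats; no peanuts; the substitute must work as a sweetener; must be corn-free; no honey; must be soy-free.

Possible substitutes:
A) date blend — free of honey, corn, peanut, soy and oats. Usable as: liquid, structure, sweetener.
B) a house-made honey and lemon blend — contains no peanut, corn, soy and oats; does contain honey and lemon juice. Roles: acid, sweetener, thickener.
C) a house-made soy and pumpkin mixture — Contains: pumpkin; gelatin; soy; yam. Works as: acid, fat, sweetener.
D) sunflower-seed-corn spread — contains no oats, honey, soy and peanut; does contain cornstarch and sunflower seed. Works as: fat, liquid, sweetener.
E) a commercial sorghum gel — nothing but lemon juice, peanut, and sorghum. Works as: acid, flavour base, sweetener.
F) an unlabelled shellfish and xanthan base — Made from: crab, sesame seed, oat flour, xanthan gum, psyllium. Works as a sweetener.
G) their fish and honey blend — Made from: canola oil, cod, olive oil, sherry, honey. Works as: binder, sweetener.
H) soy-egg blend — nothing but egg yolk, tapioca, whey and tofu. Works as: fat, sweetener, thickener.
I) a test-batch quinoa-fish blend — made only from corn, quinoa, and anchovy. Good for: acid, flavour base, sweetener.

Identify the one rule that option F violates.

usable as a sweetener: satisfied
honey-free: satisfied
soy-free: satisfied
corn-free: satisfied
peanut-free: satisfied
oat-free: has oat flour — fails

oat-free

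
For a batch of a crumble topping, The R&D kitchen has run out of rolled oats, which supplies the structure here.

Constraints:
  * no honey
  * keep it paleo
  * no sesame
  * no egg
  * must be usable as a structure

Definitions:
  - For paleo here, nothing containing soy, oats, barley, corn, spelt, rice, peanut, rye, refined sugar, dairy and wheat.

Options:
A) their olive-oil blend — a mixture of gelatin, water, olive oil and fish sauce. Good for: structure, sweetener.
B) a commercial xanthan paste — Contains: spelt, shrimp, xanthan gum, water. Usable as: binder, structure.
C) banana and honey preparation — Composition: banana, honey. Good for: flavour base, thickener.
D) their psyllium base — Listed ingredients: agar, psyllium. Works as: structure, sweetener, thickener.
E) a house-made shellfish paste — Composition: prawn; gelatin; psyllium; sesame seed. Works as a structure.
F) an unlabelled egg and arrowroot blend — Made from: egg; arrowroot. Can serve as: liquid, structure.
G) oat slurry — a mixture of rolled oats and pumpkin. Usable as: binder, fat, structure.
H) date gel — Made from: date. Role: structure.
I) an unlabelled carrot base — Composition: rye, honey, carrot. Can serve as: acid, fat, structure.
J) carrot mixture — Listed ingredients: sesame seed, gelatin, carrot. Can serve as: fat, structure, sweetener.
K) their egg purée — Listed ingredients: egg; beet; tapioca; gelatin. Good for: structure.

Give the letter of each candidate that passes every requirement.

A, D, H

A: fish sauce and gelatin etc. — none of it excluded — valid
B: has spelt, so not paleo — no
C: not usable as a structure; has honey, so not honey-free — no
D: works as a structure, no sesame, no egg — OK
E: has sesame seed, so not sesame-free — no
F: has egg, so not egg-free — out
G: has rolled oats, so not paleo — out
H: works as a structure, no egg, no sesame — OK
I: has rye, so not paleo; has honey, so not honey-free — out
J: has sesame seed, so not sesame-free — out
K: has egg, so not egg-free — no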